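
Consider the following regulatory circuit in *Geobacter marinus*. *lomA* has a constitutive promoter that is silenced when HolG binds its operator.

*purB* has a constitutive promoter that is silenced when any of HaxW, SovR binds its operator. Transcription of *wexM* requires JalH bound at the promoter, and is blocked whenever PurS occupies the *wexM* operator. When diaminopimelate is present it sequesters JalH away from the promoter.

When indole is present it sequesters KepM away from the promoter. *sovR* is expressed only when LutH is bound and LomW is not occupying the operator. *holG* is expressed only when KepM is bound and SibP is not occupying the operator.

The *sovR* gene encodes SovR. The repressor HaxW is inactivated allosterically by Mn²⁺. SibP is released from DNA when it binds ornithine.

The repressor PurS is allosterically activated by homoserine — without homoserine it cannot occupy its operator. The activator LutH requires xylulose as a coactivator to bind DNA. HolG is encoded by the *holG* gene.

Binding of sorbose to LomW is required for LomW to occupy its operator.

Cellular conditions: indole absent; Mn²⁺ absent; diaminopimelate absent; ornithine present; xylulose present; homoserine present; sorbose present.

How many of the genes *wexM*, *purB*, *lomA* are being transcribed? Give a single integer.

0

Homoserine is present, so PurS is active.
Diaminopimelate is absent, so JalH is active.
With repressor PurS bound, *wexM* is not transcribed.
→ *wexM* is OFF.
Mn²⁺ is absent, so HaxW is active.
Xylulose is present, so LutH is active.
Sorbose is present, so LomW is active.
With repressor LomW bound, *sovR* is not transcribed.
So SovR is not produced.
With repressor HaxW bound, *purB* is not transcribed.
→ *purB* is OFF.
Indole is absent, so KepM is active.
Ornithine is present, so SibP is inactive.
No repressor is bound and KepM is active, so *holG* is transcribed.
So HolG is produced and active.
With repressor HolG bound, *lomA* is not transcribed.
→ *lomA* is OFF.
0 of the 3 genes are transcribed.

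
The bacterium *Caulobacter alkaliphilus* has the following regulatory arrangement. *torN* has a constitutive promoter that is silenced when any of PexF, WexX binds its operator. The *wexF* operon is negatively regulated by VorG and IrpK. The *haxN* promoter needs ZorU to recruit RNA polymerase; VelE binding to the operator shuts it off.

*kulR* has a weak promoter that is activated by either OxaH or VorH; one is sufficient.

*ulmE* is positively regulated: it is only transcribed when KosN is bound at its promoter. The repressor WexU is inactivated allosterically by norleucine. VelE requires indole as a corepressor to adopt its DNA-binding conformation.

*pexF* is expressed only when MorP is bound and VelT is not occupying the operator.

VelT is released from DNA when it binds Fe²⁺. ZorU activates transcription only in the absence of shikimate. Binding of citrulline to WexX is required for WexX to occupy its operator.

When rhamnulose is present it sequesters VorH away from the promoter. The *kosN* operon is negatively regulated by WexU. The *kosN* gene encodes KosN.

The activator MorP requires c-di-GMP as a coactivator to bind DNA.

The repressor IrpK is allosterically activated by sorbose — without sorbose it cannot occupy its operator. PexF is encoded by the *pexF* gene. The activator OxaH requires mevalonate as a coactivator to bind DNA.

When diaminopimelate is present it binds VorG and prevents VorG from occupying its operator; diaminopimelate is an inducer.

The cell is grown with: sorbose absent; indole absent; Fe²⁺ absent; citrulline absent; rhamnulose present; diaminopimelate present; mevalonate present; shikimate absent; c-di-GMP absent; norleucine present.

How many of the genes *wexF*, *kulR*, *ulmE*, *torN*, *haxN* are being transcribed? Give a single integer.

Diaminopimelate is present, so VorG is inactive.
Sorbose is absent, so IrpK is inactive.
With no repressor bound, *wexF* is transcribed.
→ *wexF* is ON.
Mevalonate is present, so OxaH is active.
Rhamnulose is present, so VorH is inactive.
Activator OxaH is present, so *kulR* is transcribed.
→ *kulR* is ON.
Norleucine is present, so WexU is inactive.
With no repressor bound, *kosN* is transcribed.
So KosN is produced and active.
No repressor is bound and KosN is active, so *ulmE* is transcribed.
→ *ulmE* is ON.
Fe²⁺ is absent, so VelT is active.
c-di-GMP is absent, so MorP is inactive.
With repressor VelT bound, *pexF* is not transcribed.
So PexF is not produced.
Citrulline is absent, so WexX is inactive.
With no repressor bound, *torN* is transcribed.
→ *torN* is ON.
Indole is absent, so VelE is inactive.
Shikimate is absent, so ZorU is active.
No repressor is bound and ZorU is active, so *haxN* is transcribed.
→ *haxN* is ON.
5 of the 5 genes are transcribed.

5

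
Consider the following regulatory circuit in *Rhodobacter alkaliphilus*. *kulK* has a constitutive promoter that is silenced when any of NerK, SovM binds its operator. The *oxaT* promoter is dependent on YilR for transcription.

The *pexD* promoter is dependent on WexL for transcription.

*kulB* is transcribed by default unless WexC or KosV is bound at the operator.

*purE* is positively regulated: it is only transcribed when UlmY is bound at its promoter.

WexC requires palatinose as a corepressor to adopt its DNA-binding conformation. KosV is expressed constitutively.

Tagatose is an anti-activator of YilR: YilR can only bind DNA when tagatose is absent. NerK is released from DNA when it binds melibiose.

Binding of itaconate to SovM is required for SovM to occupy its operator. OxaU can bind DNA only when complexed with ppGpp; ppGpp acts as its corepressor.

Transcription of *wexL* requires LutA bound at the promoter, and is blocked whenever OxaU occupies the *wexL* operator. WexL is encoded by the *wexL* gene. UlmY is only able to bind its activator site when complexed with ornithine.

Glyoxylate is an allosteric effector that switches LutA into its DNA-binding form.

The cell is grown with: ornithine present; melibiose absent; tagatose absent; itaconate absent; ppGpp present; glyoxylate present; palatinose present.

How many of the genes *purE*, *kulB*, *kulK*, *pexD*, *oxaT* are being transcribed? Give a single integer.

2

Ornithine is present, so UlmY is active.
No repressor is bound and UlmY is active, so *purE* is transcribed.
→ *purE* is ON.
Palatinose is present, so WexC is active.
KosV is produced constitutively and is active.
With repressor WexC bound, *kulB* is not transcribed.
→ *kulB* is OFF.
Melibiose is absent, so NerK is active.
Itaconate is absent, so SovM is inactive.
With repressor NerK bound, *kulK* is not transcribed.
→ *kulK* is OFF.
ppGpp is present, so OxaU is active.
Glyoxylate is present, so LutA is active.
With repressor OxaU bound, *wexL* is not transcribed.
So WexL is not produced.
Required activator WexL is absent, so *pexD* is not transcribed.
→ *pexD* is OFF.
Tagatose is absent, so YilR is active.
No repressor is bound and YilR is active, so *oxaT* is transcribed.
→ *oxaT* is ON.
2 of the 5 genes are transcribed.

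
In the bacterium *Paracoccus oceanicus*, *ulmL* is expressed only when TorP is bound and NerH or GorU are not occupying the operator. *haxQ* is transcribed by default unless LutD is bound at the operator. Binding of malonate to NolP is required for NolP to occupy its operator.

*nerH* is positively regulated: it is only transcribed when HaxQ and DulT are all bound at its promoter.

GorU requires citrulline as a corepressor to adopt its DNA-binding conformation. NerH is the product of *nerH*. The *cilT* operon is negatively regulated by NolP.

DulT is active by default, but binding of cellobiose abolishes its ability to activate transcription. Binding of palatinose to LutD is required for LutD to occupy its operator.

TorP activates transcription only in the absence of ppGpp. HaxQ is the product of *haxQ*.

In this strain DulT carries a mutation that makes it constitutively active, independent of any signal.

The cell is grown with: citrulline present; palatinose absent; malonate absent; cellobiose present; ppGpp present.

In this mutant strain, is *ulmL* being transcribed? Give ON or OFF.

OFF

Palatinose is absent, so LutD is inactive.
With no repressor bound, *haxQ* is transcribed.
So HaxQ is produced and active.
DulT is constitutively active in this strain.
No repressor is bound and HaxQ and DulT are active, so *nerH* is transcribed.
So NerH is produced and active.
Citrulline is present, so GorU is active.
ppGpp is present, so TorP is inactive.
With repressor NerH bound, *ulmL* is not transcribed.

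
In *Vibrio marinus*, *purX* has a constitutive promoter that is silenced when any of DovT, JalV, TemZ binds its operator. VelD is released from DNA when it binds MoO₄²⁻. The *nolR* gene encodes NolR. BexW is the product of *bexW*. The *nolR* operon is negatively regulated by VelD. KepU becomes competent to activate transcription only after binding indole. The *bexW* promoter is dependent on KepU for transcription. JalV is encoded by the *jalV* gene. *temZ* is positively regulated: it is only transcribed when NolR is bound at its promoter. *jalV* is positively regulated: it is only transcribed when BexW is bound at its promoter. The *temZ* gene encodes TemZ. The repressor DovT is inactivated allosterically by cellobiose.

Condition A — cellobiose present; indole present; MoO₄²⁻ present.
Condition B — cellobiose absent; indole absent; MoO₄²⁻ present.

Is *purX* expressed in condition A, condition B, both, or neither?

neither

Condition A:
Cellobiose is present, so DovT is inactive.
Indole is present, so KepU is active.
No repressor is bound and KepU is active, so *bexW* is transcribed.
So BexW is produced and active.
No repressor is bound and BexW is active, so *jalV* is transcribed.
So JalV is produced and active.
MoO₄²⁻ is present, so VelD is inactive.
With no repressor bound, *nolR* is transcribed.
So NolR is produced and active.
No repressor is bound and NolR is active, so *temZ* is transcribed.
So TemZ is produced and active.
With repressor JalV bound, *purX* is not transcribed.
→ *purX* is OFF in A.
Condition B:
Cellobiose is absent, so DovT is active.
Indole is absent, so KepU is inactive.
Required activator KepU is absent, so *bexW* is not transcribed.
So BexW is not produced.
Required activator BexW is absent, so *jalV* is not transcribed.
So JalV is not produced.
MoO₄²⁻ is present, so VelD is inactive.
With no repressor bound, *nolR* is transcribed.
So NolR is produced and active.
No repressor is bound and NolR is active, so *temZ* is transcribed.
So TemZ is produced and active.
With repressor DovT bound, *purX* is not transcribed.
→ *purX* is OFF in B.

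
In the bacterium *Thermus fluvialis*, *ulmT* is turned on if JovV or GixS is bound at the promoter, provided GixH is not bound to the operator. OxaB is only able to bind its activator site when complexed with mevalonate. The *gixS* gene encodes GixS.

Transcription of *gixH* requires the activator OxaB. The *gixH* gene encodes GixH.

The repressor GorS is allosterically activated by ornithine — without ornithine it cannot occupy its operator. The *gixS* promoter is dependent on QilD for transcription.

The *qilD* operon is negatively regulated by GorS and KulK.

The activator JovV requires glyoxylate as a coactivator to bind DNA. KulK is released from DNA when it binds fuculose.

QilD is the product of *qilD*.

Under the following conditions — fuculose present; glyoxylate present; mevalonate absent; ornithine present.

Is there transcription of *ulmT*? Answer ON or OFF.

Glyoxylate is present, so JovV is active.
Mevalonate is absent, so OxaB is inactive.
Required activator OxaB is absent, so *gixH* is not transcribed.
So GixH is not produced.
Ornithine is present, so GorS is active.
Fuculose is present, so KulK is inactive.
With repressor GorS bound, *qilD* is not transcribed.
So QilD is not produced.
Required activator QilD is absent, so *gixS* is not transcribed.
So GixS is not produced.
Activator JovV is present, so *ulmT* is transcribed.

ON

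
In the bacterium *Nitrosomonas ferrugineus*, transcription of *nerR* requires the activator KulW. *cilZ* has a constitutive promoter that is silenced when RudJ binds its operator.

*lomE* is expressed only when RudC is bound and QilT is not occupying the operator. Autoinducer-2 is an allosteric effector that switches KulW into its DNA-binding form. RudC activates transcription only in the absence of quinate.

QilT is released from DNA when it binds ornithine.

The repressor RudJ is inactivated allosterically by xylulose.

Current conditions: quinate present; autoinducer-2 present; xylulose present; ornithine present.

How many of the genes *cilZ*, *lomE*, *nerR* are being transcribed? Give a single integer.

Xylulose is present, so RudJ is inactive.
With no repressor bound, *cilZ* is transcribed.
→ *cilZ* is ON.
Quinate is present, so RudC is inactive.
Ornithine is present, so QilT is inactive.
Required activator RudC is absent, so *lomE* is not transcribed.
→ *lomE* is OFF.
Autoinducer-2 is present, so KulW is active.
No repressor is bound and KulW is active, so *nerR* is transcribed.
→ *nerR* is ON.
2 of the 3 genes are transcribed.

2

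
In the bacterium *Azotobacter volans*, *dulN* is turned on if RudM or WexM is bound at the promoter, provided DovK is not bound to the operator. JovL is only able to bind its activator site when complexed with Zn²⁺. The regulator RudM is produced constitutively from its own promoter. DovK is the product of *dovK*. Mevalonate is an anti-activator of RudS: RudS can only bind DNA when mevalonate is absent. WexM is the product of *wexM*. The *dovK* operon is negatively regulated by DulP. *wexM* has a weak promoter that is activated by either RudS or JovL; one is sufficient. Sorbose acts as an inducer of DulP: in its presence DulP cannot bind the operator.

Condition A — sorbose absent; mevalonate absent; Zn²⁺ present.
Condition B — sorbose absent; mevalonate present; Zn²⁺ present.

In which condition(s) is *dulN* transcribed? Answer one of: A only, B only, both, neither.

both

Condition A:
Sorbose is absent, so DulP is active.
With repressor DulP bound, *dovK* is not transcribed.
So DovK is not produced.
RudM is produced constitutively and is active.
Mevalonate is absent, so RudS is active.
Zn²⁺ is present, so JovL is active.
Activator RudS is present, so *wexM* is transcribed.
So WexM is produced and active.
Activator RudM is present, so *dulN* is transcribed.
→ *dulN* is ON in A.
Condition B:
Sorbose is absent, so DulP is active.
With repressor DulP bound, *dovK* is not transcribed.
So DovK is not produced.
RudM is produced constitutively and is active.
Mevalonate is present, so RudS is inactive.
Zn²⁺ is present, so JovL is active.
Activator JovL is present, so *wexM* is transcribed.
So WexM is produced and active.
Activator RudM is present, so *dulN* is transcribed.
→ *dulN* is ON in B.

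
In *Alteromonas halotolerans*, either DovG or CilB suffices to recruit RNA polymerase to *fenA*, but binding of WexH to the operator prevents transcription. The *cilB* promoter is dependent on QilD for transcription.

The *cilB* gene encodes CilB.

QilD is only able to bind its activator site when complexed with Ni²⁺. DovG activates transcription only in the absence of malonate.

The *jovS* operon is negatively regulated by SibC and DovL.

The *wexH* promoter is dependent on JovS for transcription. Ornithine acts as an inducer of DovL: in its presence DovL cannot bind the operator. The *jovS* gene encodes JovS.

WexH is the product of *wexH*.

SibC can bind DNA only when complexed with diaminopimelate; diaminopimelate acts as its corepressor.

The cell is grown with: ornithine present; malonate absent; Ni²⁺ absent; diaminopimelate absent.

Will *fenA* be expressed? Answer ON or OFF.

OFF

Diaminopimelate is absent, so SibC is inactive.
Ornithine is present, so DovL is inactive.
With no repressor bound, *jovS* is transcribed.
So JovS is produced and active.
No repressor is bound and JovS is active, so *wexH* is transcribed.
So WexH is produced and active.
Malonate is absent, so DovG is active.
Ni²⁺ is absent, so QilD is inactive.
Required activator QilD is absent, so *cilB* is not transcribed.
So CilB is not produced.
With repressor WexH bound, *fenA* is not transcribed.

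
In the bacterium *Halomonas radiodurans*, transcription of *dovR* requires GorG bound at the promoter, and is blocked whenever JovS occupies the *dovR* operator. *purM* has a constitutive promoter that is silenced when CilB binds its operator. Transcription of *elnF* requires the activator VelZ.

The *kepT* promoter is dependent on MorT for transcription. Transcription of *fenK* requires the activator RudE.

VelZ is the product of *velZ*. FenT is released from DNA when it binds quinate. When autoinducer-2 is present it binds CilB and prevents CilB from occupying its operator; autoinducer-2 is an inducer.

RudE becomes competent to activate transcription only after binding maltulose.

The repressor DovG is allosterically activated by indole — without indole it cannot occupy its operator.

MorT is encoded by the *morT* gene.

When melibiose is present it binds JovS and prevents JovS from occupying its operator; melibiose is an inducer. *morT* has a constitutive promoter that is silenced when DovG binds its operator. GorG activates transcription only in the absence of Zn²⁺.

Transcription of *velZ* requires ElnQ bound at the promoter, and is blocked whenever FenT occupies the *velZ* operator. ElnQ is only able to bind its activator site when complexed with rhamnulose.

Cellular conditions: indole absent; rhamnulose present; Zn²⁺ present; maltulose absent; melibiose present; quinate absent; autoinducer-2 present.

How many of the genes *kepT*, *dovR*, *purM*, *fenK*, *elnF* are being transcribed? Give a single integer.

Indole is absent, so DovG is inactive.
With no repressor bound, *morT* is transcribed.
So MorT is produced and active.
No repressor is bound and MorT is active, so *kepT* is transcribed.
→ *kepT* is ON.
Zn²⁺ is present, so GorG is inactive.
Melibiose is present, so JovS is inactive.
Required activator GorG is absent, so *dovR* is not transcribed.
→ *dovR* is OFF.
Autoinducer-2 is present, so CilB is inactive.
With no repressor bound, *purM* is transcribed.
→ *purM* is ON.
Maltulose is absent, so RudE is inactive.
Required activator RudE is absent, so *fenK* is not transcribed.
→ *fenK* is OFF.
Quinate is absent, so FenT is active.
Rhamnulose is present, so ElnQ is active.
With repressor FenT bound, *velZ* is not transcribed.
So VelZ is not produced.
Required activator VelZ is absent, so *elnF* is not transcribed.
→ *elnF* is OFF.
2 of the 5 genes are transcribed.

2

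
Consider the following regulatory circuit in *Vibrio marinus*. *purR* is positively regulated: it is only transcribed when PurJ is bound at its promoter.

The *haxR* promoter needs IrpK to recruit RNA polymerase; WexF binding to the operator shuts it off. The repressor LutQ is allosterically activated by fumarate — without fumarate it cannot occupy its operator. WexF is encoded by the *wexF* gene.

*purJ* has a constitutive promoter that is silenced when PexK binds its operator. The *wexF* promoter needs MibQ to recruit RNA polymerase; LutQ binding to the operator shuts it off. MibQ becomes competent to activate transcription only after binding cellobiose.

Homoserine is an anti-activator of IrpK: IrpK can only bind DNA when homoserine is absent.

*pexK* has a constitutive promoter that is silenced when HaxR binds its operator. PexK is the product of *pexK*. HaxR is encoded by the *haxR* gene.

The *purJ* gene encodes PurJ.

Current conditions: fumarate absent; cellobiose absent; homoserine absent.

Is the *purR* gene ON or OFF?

ON

Cellobiose is absent, so MibQ is inactive.
Fumarate is absent, so LutQ is inactive.
Required activator MibQ is absent, so *wexF* is not transcribed.
So WexF is not produced.
Homoserine is absent, so IrpK is active.
No repressor is bound and IrpK is active, so *haxR* is transcribed.
So HaxR is produced and active.
With repressor HaxR bound, *pexK* is not transcribed.
So PexK is not produced.
With no repressor bound, *purJ* is transcribed.
So PurJ is produced and active.
No repressor is bound and PurJ is active, so *purR* is transcribed.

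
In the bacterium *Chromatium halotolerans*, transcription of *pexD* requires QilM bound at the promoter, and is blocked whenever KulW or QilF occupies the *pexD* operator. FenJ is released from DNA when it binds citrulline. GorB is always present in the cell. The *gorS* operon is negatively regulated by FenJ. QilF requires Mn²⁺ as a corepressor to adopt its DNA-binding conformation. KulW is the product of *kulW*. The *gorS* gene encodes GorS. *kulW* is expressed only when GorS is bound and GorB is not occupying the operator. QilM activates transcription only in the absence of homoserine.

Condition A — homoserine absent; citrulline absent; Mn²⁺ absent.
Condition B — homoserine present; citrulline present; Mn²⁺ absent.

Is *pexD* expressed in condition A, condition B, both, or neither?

Condition A:
Homoserine is absent, so QilM is active.
GorB is produced constitutively and is active.
Citrulline is absent, so FenJ is active.
With repressor FenJ bound, *gorS* is not transcribed.
So GorS is not produced.
With repressor GorB bound, *kulW* is not transcribed.
So KulW is not produced.
Mn²⁺ is absent, so QilF is inactive.
No repressor is bound and QilM is active, so *pexD* is transcribed.
→ *pexD* is ON in A.
Condition B:
Homoserine is present, so QilM is inactive.
GorB is produced constitutively and is active.
Citrulline is present, so FenJ is inactive.
With no repressor bound, *gorS* is transcribed.
So GorS is produced and active.
With repressor GorB bound, *kulW* is not transcribed.
So KulW is not produced.
Mn²⁺ is absent, so QilF is inactive.
Required activator QilM is absent, so *pexD* is not transcribed.
→ *pexD* is OFF in B.

A only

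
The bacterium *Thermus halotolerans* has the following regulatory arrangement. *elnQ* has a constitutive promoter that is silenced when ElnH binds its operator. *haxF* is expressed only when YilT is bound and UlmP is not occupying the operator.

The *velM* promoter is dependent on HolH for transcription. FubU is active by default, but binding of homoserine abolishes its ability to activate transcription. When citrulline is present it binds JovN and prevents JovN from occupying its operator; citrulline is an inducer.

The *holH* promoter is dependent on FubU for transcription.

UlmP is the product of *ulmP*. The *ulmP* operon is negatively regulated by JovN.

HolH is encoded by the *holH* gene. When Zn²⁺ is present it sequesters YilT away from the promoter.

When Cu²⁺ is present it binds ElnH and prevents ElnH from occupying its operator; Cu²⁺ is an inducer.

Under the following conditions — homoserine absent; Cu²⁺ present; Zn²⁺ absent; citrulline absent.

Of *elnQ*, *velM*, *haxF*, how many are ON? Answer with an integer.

3

Cu²⁺ is present, so ElnH is inactive.
With no repressor bound, *elnQ* is transcribed.
→ *elnQ* is ON.
Homoserine is absent, so FubU is active.
No repressor is bound and FubU is active, so *holH* is transcribed.
So HolH is produced and active.
No repressor is bound and HolH is active, so *velM* is transcribed.
→ *velM* is ON.
Zn²⁺ is absent, so YilT is active.
Citrulline is absent, so JovN is active.
With repressor JovN bound, *ulmP* is not transcribed.
So UlmP is not produced.
No repressor is bound and YilT is active, so *haxF* is transcribed.
→ *haxF* is ON.
3 of the 3 genes are transcribed.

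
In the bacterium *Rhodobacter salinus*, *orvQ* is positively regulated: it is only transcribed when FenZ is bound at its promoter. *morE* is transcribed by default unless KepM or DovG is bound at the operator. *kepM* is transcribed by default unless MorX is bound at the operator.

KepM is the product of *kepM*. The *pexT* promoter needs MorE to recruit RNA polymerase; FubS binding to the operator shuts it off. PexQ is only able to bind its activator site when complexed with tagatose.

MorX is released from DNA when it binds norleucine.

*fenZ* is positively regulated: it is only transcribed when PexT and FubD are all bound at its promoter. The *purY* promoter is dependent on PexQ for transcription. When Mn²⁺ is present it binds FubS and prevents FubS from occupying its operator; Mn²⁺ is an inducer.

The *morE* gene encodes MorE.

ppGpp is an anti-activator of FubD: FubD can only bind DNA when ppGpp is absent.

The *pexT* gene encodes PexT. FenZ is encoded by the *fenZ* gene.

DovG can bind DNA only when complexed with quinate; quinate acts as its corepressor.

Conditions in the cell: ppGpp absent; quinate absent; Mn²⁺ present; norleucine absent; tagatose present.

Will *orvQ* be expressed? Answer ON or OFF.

ON

Norleucine is absent, so MorX is active.
With repressor MorX bound, *kepM* is not transcribed.
So KepM is not produced.
Quinate is absent, so DovG is inactive.
With no repressor bound, *morE* is transcribed.
So MorE is produced and active.
Mn²⁺ is present, so FubS is inactive.
No repressor is bound and MorE is active, so *pexT* is transcribed.
So PexT is produced and active.
ppGpp is absent, so FubD is active.
No repressor is bound and PexT and FubD are active, so *fenZ* is transcribed.
So FenZ is produced and active.
No repressor is bound and FenZ is active, so *orvQ* is transcribed.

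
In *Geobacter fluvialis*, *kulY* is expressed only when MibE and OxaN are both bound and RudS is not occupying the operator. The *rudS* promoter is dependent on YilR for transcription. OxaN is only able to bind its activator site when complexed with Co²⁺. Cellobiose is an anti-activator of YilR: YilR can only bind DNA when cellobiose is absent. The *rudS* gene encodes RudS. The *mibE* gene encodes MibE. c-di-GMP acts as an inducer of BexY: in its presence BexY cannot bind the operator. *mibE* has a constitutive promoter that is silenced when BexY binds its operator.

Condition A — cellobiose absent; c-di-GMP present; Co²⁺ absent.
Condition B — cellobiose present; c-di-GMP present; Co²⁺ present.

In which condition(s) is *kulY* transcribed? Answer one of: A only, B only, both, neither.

Condition A:
Cellobiose is absent, so YilR is active.
No repressor is bound and YilR is active, so *rudS* is transcribed.
So RudS is produced and active.
c-di-GMP is present, so BexY is inactive.
With no repressor bound, *mibE* is transcribed.
So MibE is produced and active.
Co²⁺ is absent, so OxaN is inactive.
With repressor RudS bound, *kulY* is not transcribed.
→ *kulY* is OFF in A.
Condition B:
Cellobiose is present, so YilR is inactive.
Required activator YilR is absent, so *rudS* is not transcribed.
So RudS is not produced.
c-di-GMP is present, so BexY is inactive.
With no repressor bound, *mibE* is transcribed.
So MibE is produced and active.
Co²⁺ is present, so OxaN is active.
No repressor is bound and MibE and OxaN are active, so *kulY* is transcribed.
→ *kulY* is ON in B.

B only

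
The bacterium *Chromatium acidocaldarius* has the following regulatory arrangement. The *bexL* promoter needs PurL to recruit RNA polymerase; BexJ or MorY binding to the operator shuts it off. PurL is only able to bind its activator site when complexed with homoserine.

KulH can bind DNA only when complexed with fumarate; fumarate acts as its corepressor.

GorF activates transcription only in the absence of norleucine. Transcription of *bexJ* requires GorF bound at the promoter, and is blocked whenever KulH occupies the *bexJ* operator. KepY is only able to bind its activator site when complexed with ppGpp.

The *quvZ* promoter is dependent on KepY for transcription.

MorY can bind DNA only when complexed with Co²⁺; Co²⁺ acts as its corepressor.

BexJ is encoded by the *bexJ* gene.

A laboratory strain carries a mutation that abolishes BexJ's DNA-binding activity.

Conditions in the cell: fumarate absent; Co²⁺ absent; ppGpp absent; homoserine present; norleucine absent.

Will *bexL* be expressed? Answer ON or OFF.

BexJ is non-functional in this strain, so it has no effect.
Homoserine is present, so PurL is active.
Co²⁺ is absent, so MorY is inactive.
No repressor is bound and PurL is active, so *bexL* is transcribed.

ON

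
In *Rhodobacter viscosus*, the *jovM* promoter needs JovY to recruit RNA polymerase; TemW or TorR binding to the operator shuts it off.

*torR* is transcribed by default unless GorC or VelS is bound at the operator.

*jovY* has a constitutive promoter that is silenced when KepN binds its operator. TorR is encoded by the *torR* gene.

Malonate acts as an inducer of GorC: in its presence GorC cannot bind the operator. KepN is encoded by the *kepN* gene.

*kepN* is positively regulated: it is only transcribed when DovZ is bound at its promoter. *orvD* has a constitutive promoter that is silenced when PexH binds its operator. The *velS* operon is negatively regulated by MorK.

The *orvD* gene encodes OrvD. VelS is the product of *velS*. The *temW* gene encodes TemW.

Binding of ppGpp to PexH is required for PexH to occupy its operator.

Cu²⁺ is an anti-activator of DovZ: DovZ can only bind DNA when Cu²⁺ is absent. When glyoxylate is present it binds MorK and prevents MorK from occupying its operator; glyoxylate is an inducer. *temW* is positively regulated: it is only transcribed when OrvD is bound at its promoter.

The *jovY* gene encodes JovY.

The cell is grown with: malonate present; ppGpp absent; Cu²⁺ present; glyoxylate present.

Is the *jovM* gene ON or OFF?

OFF

ppGpp is absent, so PexH is inactive.
With no repressor bound, *orvD* is transcribed.
So OrvD is produced and active.
No repressor is bound and OrvD is active, so *temW* is transcribed.
So TemW is produced and active.
Cu²⁺ is present, so DovZ is inactive.
Required activator DovZ is absent, so *kepN* is not transcribed.
So KepN is not produced.
With no repressor bound, *jovY* is transcribed.
So JovY is produced and active.
Malonate is present, so GorC is inactive.
Glyoxylate is present, so MorK is inactive.
With no repressor bound, *velS* is transcribed.
So VelS is produced and active.
With repressor VelS bound, *torR* is not transcribed.
So TorR is not produced.
With repressor TemW bound, *jovM* is not transcribed.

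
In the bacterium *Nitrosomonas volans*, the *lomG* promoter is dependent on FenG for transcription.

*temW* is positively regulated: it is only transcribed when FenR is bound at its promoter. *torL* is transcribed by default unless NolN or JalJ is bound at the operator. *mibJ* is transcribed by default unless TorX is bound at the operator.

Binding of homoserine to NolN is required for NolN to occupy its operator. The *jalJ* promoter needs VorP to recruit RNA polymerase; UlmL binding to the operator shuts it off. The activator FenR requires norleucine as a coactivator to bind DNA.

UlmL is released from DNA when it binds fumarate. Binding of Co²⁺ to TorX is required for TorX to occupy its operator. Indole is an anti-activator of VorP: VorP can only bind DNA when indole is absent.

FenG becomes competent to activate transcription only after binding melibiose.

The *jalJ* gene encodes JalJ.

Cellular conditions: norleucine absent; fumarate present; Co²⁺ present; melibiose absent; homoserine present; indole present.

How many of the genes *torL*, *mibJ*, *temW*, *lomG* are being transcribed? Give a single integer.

Homoserine is present, so NolN is active.
Indole is present, so VorP is inactive.
Fumarate is present, so UlmL is inactive.
Required activator VorP is absent, so *jalJ* is not transcribed.
So JalJ is not produced.
With repressor NolN bound, *torL* is not transcribed.
→ *torL* is OFF.
Co²⁺ is present, so TorX is active.
With repressor TorX bound, *mibJ* is not transcribed.
→ *mibJ* is OFF.
Norleucine is absent, so FenR is inactive.
Required activator FenR is absent, so *temW* is not transcribed.
→ *temW* is OFF.
Melibiose is absent, so FenG is inactive.
Required activator FenG is absent, so *lomG* is not transcribed.
→ *lomG* is OFF.
0 of the 4 genes are transcribed.

0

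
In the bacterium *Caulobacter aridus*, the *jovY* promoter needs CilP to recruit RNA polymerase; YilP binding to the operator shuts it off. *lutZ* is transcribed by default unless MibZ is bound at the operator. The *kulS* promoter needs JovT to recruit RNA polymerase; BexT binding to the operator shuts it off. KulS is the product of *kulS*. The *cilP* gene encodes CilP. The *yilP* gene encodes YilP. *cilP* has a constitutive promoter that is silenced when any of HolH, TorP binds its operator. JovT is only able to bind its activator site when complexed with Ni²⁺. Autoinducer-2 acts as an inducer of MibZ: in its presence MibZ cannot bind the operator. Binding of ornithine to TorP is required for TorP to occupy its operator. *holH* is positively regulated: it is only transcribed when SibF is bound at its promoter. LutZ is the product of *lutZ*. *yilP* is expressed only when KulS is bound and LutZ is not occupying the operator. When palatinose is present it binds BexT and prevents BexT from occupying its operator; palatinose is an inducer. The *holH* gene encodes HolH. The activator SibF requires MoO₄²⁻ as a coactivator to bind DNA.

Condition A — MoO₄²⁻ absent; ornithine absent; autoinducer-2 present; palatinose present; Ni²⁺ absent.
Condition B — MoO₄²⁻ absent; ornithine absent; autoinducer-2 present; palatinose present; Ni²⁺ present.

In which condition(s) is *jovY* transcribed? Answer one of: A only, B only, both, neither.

both

Condition A:
MoO₄²⁻ is absent, so SibF is inactive.
Required activator SibF is absent, so *holH* is not transcribed.
So HolH is not produced.
Ornithine is absent, so TorP is inactive.
With no repressor bound, *cilP* is transcribed.
So CilP is produced and active.
Autoinducer-2 is present, so MibZ is inactive.
With no repressor bound, *lutZ* is transcribed.
So LutZ is produced and active.
Palatinose is present, so BexT is inactive.
Ni²⁺ is absent, so JovT is inactive.
Required activator JovT is absent, so *kulS* is not transcribed.
So KulS is not produced.
With repressor LutZ bound, *yilP* is not transcribed.
So YilP is not produced.
No repressor is bound and CilP is active, so *jovY* is transcribed.
→ *jovY* is ON in A.
Condition B:
MoO₄²⁻ is absent, so SibF is inactive.
Required activator SibF is absent, so *holH* is not transcribed.
So HolH is not produced.
Ornithine is absent, so TorP is inactive.
With no repressor bound, *cilP* is transcribed.
So CilP is produced and active.
Autoinducer-2 is present, so MibZ is inactive.
With no repressor bound, *lutZ* is transcribed.
So LutZ is produced and active.
Palatinose is present, so BexT is inactive.
Ni²⁺ is present, so JovT is active.
No repressor is bound and JovT is active, so *kulS* is transcribed.
So KulS is produced and active.
With repressor LutZ bound, *yilP* is not transcribed.
So YilP is not produced.
No repressor is bound and CilP is active, so *jovY* is transcribed.
→ *jovY* is ON in B.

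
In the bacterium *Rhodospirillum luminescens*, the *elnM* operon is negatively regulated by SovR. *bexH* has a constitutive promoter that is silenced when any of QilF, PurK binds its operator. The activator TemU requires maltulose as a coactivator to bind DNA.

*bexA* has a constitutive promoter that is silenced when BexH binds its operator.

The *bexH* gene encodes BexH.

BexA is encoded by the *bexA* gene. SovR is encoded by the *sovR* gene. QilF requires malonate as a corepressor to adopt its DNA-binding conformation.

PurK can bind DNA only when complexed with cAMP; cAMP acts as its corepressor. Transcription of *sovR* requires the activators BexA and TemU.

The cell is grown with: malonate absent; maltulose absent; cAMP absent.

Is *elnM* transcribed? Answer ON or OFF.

Malonate is absent, so QilF is inactive.
cAMP is absent, so PurK is inactive.
With no repressor bound, *bexH* is transcribed.
So BexH is produced and active.
With repressor BexH bound, *bexA* is not transcribed.
So BexA is not produced.
Maltulose is absent, so TemU is inactive.
Required activator BexA is absent, so *sovR* is not transcribed.
So SovR is not produced.
With no repressor bound, *elnM* is transcribed.

ON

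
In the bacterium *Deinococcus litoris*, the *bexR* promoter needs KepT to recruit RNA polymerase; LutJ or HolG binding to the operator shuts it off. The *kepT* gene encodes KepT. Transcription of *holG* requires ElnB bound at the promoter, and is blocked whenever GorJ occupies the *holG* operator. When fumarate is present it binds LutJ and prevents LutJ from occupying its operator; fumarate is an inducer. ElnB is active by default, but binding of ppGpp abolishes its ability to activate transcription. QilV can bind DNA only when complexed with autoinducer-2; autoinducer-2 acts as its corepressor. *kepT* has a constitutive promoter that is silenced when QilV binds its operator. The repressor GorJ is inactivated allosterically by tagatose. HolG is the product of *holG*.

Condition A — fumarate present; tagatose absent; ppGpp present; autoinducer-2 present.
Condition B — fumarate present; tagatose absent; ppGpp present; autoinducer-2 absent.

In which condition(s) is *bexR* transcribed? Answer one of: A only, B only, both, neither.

Condition A:
Fumarate is present, so LutJ is inactive.
Tagatose is absent, so GorJ is active.
ppGpp is present, so ElnB is inactive.
With repressor GorJ bound, *holG* is not transcribed.
So HolG is not produced.
Autoinducer-2 is present, so QilV is active.
With repressor QilV bound, *kepT* is not transcribed.
So KepT is not produced.
Required activator KepT is absent, so *bexR* is not transcribed.
→ *bexR* is OFF in A.
Condition B:
Fumarate is present, so LutJ is inactive.
Tagatose is absent, so GorJ is active.
ppGpp is present, so ElnB is inactive.
With repressor GorJ bound, *holG* is not transcribed.
So HolG is not produced.
Autoinducer-2 is absent, so QilV is inactive.
With no repressor bound, *kepT* is transcribed.
So KepT is produced and active.
No repressor is bound and KepT is active, so *bexR* is transcribed.
→ *bexR* is ON in B.

B only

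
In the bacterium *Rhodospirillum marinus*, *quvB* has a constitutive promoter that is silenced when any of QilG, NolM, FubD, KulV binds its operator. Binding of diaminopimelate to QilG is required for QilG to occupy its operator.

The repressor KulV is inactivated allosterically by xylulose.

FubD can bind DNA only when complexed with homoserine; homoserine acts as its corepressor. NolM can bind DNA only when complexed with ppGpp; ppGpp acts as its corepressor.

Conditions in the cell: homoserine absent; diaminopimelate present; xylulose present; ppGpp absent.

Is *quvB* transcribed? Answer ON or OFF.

OFF

Diaminopimelate is present, so QilG is active.
ppGpp is absent, so NolM is inactive.
Homoserine is absent, so FubD is inactive.
Xylulose is present, so KulV is inactive.
With repressor QilG bound, *quvB* is not transcribed.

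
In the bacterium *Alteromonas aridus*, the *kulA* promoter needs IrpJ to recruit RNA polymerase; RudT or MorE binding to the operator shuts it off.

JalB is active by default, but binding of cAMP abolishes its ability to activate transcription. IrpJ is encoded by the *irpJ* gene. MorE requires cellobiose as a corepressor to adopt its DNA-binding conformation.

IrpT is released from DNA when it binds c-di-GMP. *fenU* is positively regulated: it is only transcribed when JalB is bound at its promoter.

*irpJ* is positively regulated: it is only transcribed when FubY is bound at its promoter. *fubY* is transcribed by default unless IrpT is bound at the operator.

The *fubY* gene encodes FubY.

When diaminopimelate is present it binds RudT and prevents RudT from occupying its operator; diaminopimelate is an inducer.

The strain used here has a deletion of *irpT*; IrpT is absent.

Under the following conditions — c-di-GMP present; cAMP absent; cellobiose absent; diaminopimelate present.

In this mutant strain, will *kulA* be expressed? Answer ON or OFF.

ON

Diaminopimelate is present, so RudT is inactive.
IrpT is non-functional in this strain, so it has no effect.
With no repressor bound, *fubY* is transcribed.
So FubY is produced and active.
No repressor is bound and FubY is active, so *irpJ* is transcribed.
So IrpJ is produced and active.
Cellobiose is absent, so MorE is inactive.
No repressor is bound and IrpJ is active, so *kulA* is transcribed.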